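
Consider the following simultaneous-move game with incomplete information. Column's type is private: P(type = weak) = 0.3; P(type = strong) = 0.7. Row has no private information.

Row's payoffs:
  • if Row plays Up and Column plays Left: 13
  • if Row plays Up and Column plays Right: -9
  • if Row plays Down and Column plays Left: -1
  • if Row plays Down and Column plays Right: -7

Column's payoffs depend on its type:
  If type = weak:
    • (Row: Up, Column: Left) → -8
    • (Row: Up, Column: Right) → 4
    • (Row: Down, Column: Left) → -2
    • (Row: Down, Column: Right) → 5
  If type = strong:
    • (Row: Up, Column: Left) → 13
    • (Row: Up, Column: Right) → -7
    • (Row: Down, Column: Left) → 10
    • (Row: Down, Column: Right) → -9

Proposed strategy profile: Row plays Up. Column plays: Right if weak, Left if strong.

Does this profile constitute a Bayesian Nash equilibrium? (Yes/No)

Yes

Row plays Up: E[Up] = 0.3·(-9) + 0.7·(13) = 6.4; E[Down] = -2.8. Best-responding. ✓
Column (type weak), facing Up: Left gives -8, Right gives 4. Proposed Right is best. ✓
Column (type strong), facing Up: Left gives 13, Right gives -7. Proposed Left is best. ✓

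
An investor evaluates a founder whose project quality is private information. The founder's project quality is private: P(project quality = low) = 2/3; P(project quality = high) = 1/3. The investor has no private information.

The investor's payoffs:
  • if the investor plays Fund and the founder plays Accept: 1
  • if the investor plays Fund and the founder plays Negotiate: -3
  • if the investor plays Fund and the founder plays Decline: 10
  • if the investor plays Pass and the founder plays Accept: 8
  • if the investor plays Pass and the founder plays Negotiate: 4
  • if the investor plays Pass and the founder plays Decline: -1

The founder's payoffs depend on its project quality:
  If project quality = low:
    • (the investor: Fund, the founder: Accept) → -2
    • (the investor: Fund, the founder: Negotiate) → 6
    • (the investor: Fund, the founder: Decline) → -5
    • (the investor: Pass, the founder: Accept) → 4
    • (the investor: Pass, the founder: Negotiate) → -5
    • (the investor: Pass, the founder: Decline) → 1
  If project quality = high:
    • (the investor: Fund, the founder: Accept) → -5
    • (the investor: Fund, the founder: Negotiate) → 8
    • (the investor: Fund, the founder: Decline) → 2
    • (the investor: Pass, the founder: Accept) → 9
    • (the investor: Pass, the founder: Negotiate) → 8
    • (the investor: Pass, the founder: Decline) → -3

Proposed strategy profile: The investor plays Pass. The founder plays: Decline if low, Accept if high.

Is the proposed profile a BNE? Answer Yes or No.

No

The investor plays Pass: E[Pass] = 2/3·(-1) + 1/3·(8) = 2; E[Fund] = 7. Not best-responding. ✗
The founder (project quality low), facing Pass: Accept gives 4, Negotiate gives -5, Decline gives 1. Proposed Decline is not best — profitable deviation exists. ✗
The founder (project quality high), facing Pass: Accept gives 9, Negotiate gives 8, Decline gives -3. Proposed Accept is best. ✓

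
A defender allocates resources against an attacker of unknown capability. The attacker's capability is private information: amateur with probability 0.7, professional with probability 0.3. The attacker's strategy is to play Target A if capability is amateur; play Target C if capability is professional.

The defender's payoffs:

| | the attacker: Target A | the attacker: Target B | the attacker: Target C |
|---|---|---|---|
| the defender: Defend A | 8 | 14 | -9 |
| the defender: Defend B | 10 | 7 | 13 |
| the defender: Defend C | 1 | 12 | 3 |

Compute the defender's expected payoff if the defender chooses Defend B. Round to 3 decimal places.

10.900

E[Defend B] = 0.7·10 + 0.3·13 = 7 + 3.9 = 10.9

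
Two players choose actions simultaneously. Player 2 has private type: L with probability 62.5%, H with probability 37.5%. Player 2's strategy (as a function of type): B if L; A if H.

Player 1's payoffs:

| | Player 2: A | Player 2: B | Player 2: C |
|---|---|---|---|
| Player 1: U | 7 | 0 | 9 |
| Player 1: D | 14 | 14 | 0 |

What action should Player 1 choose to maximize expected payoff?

D

E[U] = 0.625·(0) + 0.375·(7) = 2.625
E[D] = 0.625·(14) + 0.375·(14) = 14
Best response: D (14 is the largest).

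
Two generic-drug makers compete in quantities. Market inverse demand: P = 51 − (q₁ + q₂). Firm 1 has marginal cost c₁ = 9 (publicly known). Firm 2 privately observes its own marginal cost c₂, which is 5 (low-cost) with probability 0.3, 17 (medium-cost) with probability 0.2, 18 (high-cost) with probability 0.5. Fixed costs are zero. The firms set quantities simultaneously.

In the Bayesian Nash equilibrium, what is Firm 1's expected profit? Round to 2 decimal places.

Each type of Firm 2 best-responds to q₁; Firm 1 best-responds to the expected q₂ over Firm 2's types.
Firm 2 with cost c maximizes (51 − (q₁+q₂) − c)·q₂, giving q₂(c) = (51 − c − q₁)/2.
E[c₂] = 0.3·5 + 0.2·17 + 0.5·18 = 13.9
Firm 1's FOC against E[q₂] yields q₁ = (51 − 2·9 + E[c₂])/3 = (51 − 18 + 13.9)/3 = 15.6333.
E[P] = 51 − (q₁ + E[q₂]) = 24.6333; Firm 1's expected profit = (E[P] − 9)·q₁ = (24.6333 − 9)·15.6333 = 244.401.

244.40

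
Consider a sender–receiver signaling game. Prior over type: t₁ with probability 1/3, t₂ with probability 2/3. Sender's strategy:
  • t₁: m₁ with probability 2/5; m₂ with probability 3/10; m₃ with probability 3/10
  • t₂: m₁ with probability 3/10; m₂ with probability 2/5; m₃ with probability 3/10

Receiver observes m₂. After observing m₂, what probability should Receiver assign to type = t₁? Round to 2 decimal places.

P(m₂) = (1/3)·(3/10) + (2/3)·(2/5) = 11/30
P(t₁ | m₂) = ((1/3)·(3/10)) / (11/30) = (1/10) / (11/30) = 3/11

0.27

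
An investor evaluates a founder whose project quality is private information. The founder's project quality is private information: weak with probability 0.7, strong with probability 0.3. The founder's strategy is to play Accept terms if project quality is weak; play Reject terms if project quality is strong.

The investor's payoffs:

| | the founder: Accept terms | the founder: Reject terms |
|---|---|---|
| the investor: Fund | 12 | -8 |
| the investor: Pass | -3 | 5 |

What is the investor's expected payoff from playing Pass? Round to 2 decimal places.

E[Pass] = 0.7·(-3) + 0.3·5 = (-2.1) + 1.5 = -0.6

-0.60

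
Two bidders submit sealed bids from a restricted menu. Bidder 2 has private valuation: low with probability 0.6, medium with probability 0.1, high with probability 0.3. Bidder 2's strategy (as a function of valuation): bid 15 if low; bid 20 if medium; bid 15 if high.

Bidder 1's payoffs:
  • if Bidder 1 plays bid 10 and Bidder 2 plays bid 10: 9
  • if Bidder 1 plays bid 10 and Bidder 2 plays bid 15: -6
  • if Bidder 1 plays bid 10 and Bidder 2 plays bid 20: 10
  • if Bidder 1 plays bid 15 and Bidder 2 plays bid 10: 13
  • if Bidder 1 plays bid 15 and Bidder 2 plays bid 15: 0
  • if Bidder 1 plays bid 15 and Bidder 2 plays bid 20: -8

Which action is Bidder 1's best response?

E[bid 10] = 0.6·(-6) + 0.1·(10) + 0.3·(-6) = -4.4
E[bid 15] = 0.6·(0) + 0.1·(-8) + 0.3·(0) = -0.8
Best response: bid 15 (-0.8 is the largest).

bid 15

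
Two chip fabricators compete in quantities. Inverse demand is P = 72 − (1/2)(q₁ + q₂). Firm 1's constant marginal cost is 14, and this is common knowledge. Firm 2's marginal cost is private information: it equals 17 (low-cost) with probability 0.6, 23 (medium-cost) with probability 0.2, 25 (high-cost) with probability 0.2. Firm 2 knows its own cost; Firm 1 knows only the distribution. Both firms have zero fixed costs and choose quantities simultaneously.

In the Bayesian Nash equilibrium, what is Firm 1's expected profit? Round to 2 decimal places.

904.54

Firm 2 with cost c maximizes (72 − (1/2)(q₁+q₂) − c)·q₂, giving q₂(c) = (72 − c − (1/2)q₁).
E[c₂] = 0.6·17 + 0.2·23 + 0.2·25 = 19.8
Firm 1's FOC against E[q₂] yields q₁ = (72 − 2·14 + E[c₂])/(3/2) = (72 − 28 + 19.8)/(3/2) = 42.5333.
E[P] = 72 − (1/2)·(q₁ + E[q₂]) = 35.2667; Firm 1's expected profit = (E[P] − 14)·q₁ = (35.2667 − 14)·42.5333 = 904.542.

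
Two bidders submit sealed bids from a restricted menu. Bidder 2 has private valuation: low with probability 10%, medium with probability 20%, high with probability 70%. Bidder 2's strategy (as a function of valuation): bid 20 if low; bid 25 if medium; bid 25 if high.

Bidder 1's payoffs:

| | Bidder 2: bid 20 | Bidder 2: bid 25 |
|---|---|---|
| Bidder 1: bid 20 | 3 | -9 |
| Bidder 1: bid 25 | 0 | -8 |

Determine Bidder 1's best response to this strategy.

bid 25

E[bid 20] = 0.1·(3) + 0.2·(-9) + 0.7·(-9) = -7.8
E[bid 25] = 0.1·(0) + 0.2·(-8) + 0.7·(-8) = -7.2
Best response: bid 25 (-7.2 is the largest).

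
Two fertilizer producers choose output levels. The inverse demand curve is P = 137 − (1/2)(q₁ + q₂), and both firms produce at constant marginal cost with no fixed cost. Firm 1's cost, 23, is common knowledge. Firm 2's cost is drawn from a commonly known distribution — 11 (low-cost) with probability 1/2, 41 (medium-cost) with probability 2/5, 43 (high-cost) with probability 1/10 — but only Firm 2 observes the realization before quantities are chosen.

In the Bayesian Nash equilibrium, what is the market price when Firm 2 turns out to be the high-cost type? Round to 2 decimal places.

70.47

Firm 2 with cost c maximizes (137 − (1/2)(q₁+q₂) − c)·q₂, giving q₂(c) = (137 − c − (1/2)q₁).
E[c₂] = 1/2·11 + 2/5·41 + 1/10·43 = 26.2
Firm 1's FOC against E[q₂] yields q₁ = (137 − 2·23 + E[c₂])/(3/2) = (137 − 46 + 26.2)/(3/2) = 78.1333.
q₂(high-cost) = 54.9333, so P = 137 − (1/2)·(78.1333 + 54.9333) = 70.4667.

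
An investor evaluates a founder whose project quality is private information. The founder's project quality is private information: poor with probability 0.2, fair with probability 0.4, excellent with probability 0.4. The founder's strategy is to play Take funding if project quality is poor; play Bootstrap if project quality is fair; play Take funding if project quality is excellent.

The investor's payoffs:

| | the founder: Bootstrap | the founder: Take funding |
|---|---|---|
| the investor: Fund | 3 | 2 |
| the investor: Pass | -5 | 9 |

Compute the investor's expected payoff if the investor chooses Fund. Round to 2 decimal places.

Take the expectation over the founder's project quality, weighting each type's action by its prior probability.
E[Fund] = 0.2·2 + 0.4·3 + 0.4·2 = 0.4 + 1.2 + 0.8 = 2.4

2.40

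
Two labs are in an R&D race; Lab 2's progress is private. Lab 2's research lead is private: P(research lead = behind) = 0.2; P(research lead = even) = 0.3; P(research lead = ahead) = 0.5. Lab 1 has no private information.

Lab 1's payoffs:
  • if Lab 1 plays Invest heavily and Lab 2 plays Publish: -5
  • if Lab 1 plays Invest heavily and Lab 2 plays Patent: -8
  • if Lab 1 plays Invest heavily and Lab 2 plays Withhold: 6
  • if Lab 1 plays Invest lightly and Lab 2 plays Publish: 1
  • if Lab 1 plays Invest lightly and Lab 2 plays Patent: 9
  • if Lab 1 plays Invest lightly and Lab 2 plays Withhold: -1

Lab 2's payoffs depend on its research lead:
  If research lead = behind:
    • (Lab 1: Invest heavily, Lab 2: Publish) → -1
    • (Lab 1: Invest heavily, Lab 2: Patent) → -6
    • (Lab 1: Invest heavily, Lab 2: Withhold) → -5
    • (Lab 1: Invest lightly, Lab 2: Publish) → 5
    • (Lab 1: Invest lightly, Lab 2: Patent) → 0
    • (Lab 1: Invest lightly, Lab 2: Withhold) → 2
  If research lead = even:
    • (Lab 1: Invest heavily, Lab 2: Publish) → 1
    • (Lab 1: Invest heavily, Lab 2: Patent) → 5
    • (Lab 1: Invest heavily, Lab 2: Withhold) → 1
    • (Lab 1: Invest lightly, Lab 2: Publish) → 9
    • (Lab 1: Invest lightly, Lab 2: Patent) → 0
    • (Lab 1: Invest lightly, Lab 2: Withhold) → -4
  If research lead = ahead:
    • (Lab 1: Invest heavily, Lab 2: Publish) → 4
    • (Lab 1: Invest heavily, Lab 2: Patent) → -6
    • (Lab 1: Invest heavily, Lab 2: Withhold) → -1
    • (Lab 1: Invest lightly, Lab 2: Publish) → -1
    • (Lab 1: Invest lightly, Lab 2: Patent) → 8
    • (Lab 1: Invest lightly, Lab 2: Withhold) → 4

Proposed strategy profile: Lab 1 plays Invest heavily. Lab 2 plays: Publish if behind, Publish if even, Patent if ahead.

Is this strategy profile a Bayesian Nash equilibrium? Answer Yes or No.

No

Lab 1 plays Invest heavily: E[Invest heavily] = 0.2·(-5) + 0.3·(-5) + 0.5·(-8) = -6.5; E[Invest lightly] = 5. Not best-responding. ✗
Lab 2 (research lead behind), facing Invest heavily: Publish gives -1, Patent gives -6, Withhold gives -5. Proposed Publish is best. ✓
Lab 2 (research lead even), facing Invest heavily: Publish gives 1, Patent gives 5, Withhold gives 1. Proposed Publish is not best — profitable deviation exists. ✗
Lab 2 (research lead ahead), facing Invest heavily: Publish gives 4, Patent gives -6, Withhold gives -1. Proposed Patent is not best — profitable deviation exists. ✗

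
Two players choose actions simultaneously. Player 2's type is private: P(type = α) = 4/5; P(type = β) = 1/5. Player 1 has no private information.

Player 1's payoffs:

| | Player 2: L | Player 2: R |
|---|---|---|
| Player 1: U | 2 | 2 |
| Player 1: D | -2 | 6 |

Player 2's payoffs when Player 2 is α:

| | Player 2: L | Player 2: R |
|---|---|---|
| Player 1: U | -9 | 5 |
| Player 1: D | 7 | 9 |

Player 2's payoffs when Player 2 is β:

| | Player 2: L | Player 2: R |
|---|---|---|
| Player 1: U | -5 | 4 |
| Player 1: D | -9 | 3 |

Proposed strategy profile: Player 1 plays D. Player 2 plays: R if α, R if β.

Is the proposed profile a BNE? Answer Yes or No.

Yes

Player 1 plays D: E[D] = 4/5·(6) + 1/5·(6) = 6; E[U] = 2. Best-responding. ✓
Player 2 (type α), facing D: L gives 7, R gives 9. Proposed R is best. ✓
Player 2 (type β), facing D: L gives -9, R gives 3. Proposed R is best. ✓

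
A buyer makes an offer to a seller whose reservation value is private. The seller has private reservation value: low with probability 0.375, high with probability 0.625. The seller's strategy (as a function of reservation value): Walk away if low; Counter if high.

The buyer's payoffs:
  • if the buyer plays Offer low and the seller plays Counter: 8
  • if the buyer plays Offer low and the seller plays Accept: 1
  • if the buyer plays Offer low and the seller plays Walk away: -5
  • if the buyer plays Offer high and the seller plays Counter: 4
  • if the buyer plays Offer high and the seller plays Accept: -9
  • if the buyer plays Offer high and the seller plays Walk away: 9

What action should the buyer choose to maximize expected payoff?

Compute the buyer's expected payoff for each action, taking the expectation over the seller's type.
E[Offer low] = 0.375·(-5) + 0.625·(8) = 3.125
E[Offer high] = 0.375·(9) + 0.625·(4) = 5.875
Best response: Offer high (5.875 is the largest).

Offer high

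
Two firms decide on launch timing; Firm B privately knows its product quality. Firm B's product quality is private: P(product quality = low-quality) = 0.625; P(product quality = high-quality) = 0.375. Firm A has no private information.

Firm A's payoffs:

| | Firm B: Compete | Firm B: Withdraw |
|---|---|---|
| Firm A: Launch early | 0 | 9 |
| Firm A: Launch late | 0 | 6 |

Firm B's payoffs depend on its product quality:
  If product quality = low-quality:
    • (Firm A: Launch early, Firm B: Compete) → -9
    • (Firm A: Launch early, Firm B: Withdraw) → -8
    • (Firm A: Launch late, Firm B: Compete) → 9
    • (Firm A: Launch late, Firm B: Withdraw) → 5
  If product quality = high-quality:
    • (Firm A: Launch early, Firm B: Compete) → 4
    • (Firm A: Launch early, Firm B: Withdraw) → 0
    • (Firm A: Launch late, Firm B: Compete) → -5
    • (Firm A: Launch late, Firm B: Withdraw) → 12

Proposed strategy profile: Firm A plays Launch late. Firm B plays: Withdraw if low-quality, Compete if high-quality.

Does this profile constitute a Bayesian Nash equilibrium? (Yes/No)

No

A profile is a BNE iff every type of every player is best-responding given beliefs about the other side.
Firm A plays Launch late: E[Launch late] = 0.625·(6) + 0.375·(0) = 3.75; E[Launch early] = 5.625. Not best-responding. ✗
Firm B (product quality low-quality), facing Launch late: Compete gives 9, Withdraw gives 5. Proposed Withdraw is not best — profitable deviation exists. ✗
Firm B (product quality high-quality), facing Launch late: Compete gives -5, Withdraw gives 12. Proposed Compete is not best — profitable deviation exists. ✗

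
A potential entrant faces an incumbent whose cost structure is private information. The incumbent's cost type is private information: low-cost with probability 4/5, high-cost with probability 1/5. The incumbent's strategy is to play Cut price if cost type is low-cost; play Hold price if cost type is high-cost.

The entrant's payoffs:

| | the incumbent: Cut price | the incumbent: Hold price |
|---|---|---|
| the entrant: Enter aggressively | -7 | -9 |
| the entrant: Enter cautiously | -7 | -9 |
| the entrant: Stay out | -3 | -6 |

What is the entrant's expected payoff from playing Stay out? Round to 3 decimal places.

Take the expectation over the incumbent's cost type, weighting each type's action by its prior probability.
E[Stay out] = 4/5·(-3) + 1/5·(-6) = (-12/5) + (-6/5) = -18/5

-3.600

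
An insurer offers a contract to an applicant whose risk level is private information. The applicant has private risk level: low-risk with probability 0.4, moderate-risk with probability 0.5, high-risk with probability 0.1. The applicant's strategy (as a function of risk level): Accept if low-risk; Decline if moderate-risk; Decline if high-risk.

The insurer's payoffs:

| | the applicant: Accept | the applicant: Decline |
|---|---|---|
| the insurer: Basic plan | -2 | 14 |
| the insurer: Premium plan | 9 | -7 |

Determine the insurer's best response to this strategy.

Basic plan

E[Basic plan] = 0.4·(-2) + 0.5·(14) + 0.1·(14) = 7.6
E[Premium plan] = 0.4·(9) + 0.5·(-7) + 0.1·(-7) = -0.6
Best response: Basic plan (7.6 is the largest).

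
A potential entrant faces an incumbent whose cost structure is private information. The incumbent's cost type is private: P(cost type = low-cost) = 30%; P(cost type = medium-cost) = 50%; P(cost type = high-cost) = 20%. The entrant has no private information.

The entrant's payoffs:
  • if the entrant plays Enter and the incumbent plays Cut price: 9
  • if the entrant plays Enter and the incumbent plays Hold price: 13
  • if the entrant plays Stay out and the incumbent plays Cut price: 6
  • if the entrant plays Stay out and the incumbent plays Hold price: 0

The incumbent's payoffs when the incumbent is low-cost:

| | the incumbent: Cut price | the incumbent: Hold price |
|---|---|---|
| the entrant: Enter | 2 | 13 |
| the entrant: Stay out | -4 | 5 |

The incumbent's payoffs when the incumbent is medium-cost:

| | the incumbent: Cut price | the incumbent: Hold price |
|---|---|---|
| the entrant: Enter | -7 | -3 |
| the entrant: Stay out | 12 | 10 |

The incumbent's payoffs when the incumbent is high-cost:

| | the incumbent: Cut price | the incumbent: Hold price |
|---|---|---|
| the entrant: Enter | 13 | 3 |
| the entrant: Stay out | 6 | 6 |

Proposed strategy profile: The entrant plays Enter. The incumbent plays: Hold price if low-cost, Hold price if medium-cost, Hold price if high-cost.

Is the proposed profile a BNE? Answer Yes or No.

No

The entrant plays Enter: E[Enter] = 0.3·(13) + 0.5·(13) + 0.2·(13) = 13; E[Stay out] = 0. Best-responding. ✓
The incumbent (cost type low-cost), facing Enter: Cut price gives 2, Hold price gives 13. Proposed Hold price is best. ✓
The incumbent (cost type medium-cost), facing Enter: Cut price gives -7, Hold price gives -3. Proposed Hold price is best. ✓
The incumbent (cost type high-cost), facing Enter: Cut price gives 13, Hold price gives 3. Proposed Hold price is not best — profitable deviation exists. ✗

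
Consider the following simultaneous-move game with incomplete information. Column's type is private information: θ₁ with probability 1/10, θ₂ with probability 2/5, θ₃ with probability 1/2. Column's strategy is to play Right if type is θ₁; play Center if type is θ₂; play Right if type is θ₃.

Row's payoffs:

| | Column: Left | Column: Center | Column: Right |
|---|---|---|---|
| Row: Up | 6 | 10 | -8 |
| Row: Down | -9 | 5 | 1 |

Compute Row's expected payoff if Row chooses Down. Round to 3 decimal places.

2.600

E[Down] = 1/10·1 + 2/5·5 + 1/2·1 = 1/10 + 2 + 1/2 = 13/5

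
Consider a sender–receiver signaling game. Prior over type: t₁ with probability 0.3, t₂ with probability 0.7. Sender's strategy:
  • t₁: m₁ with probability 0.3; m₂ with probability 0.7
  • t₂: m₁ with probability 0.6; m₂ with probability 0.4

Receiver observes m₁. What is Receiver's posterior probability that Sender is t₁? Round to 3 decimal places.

0.176

P(m₁) = 0.3·0.3 + 0.7·0.6 = 0.51
P(t₁ | m₁) = (0.3·0.3) / 0.51 = 0.09 / 0.51 = 0.176471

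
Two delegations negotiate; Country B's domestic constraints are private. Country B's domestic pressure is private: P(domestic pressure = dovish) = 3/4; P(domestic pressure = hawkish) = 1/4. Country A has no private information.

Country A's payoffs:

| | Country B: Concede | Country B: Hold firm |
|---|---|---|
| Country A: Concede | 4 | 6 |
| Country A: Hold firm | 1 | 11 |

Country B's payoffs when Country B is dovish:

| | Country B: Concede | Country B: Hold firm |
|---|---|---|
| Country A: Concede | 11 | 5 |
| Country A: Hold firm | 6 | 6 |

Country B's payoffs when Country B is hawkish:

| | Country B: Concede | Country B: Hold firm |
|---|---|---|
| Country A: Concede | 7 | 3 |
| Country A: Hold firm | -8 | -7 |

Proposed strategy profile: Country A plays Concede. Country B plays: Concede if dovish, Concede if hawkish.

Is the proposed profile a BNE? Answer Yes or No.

Country A plays Concede: E[Concede] = 3/4·(4) + 1/4·(4) = 4; E[Hold firm] = 1. Best-responding. ✓
Country B (domestic pressure dovish), facing Concede: Concede gives 11, Hold firm gives 5. Proposed Concede is best. ✓
Country B (domestic pressure hawkish), facing Concede: Concede gives 7, Hold firm gives 3. Proposed Concede is best. ✓

Yes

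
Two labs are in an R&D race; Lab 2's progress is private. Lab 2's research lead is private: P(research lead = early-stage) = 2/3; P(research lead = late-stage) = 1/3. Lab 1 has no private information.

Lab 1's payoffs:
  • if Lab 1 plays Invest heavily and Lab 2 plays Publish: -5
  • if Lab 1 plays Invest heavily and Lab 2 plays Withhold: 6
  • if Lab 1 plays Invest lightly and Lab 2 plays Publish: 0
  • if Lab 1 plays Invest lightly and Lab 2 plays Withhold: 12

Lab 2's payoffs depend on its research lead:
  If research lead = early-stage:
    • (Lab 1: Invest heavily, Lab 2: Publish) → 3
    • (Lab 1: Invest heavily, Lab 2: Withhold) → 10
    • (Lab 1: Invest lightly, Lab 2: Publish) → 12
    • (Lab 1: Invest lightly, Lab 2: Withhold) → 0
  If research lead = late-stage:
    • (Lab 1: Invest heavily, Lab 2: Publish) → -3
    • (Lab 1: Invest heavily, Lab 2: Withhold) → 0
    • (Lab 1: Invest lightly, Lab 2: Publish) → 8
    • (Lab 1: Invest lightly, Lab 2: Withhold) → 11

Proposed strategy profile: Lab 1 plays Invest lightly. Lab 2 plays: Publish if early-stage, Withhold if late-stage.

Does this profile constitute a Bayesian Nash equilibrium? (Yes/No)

A profile is a BNE iff every type of every player is best-responding given beliefs about the other side.
Lab 1 plays Invest lightly: E[Invest lightly] = 2/3·(0) + 1/3·(12) = 4; E[Invest heavily] = -4/3. Best-responding. ✓
Lab 2 (research lead early-stage), facing Invest lightly: Publish gives 12, Withhold gives 0. Proposed Publish is best. ✓
Lab 2 (research lead late-stage), facing Invest lightly: Publish gives 8, Withhold gives 11. Proposed Withhold is best. ✓

Yes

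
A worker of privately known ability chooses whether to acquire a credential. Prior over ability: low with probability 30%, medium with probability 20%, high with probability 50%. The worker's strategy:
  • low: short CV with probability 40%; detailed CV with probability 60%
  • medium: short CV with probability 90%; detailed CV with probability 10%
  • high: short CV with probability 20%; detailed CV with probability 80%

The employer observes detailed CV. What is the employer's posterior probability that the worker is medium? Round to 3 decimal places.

P(detailed CV) = 0.3·0.6 + 0.2·0.1 + 0.5·0.8 = 0.6
P(medium | detailed CV) = (0.2·0.1) / 0.6 = 0.02 / 0.6 = 0.0333333

0.033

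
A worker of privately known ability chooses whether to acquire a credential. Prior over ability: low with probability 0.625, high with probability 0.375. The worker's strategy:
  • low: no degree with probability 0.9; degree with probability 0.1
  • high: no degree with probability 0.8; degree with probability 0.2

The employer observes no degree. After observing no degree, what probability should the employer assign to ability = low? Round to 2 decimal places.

0.65

P(no degree) = 0.625·0.9 + 0.375·0.8 = 0.8625
P(low | no degree) = (0.625·0.9) / 0.8625 = 0.5625 / 0.8625 = 0.652174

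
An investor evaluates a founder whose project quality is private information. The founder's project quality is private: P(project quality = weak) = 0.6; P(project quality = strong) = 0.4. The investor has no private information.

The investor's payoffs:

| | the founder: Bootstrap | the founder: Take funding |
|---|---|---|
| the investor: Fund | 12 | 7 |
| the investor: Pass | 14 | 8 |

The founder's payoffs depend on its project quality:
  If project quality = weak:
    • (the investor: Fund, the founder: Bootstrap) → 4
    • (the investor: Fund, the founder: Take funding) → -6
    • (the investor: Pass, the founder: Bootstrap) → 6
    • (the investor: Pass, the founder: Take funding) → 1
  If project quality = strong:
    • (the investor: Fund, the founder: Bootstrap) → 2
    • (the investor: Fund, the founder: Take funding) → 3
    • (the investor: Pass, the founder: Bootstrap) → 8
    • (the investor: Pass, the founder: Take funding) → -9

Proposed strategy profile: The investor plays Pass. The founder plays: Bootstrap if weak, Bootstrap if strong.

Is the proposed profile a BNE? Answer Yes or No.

The investor plays Pass: E[Pass] = 0.6·(14) + 0.4·(14) = 14; E[Fund] = 12. Best-responding. ✓
The founder (project quality weak), facing Pass: Bootstrap gives 6, Take funding gives 1. Proposed Bootstrap is best. ✓
The founder (project quality strong), facing Pass: Bootstrap gives 8, Take funding gives -9. Proposed Bootstrap is best. ✓

Yes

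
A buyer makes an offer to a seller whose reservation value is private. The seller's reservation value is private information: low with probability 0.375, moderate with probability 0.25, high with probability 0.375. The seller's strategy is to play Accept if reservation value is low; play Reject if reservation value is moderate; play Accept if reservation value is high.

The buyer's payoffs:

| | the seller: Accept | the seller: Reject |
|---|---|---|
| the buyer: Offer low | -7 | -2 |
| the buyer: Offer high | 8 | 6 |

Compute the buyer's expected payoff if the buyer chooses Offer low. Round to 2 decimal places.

-5.75

E[Offer low] = 0.375·(-7) + 0.25·(-2) + 0.375·(-7) = (-2.625) + (-0.5) + (-2.625) = -5.75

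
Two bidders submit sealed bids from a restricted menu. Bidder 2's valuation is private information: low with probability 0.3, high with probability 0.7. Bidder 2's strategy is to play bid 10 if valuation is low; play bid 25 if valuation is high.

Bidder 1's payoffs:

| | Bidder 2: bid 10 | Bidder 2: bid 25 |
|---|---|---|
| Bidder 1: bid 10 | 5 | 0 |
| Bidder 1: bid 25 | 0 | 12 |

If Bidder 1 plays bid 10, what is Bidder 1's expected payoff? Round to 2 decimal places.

Take the expectation over Bidder 2's valuation, weighting each type's action by its prior probability.
E[bid 10] = 0.3·5 + 0.7·0 = 1.5 + 0 = 1.5

1.50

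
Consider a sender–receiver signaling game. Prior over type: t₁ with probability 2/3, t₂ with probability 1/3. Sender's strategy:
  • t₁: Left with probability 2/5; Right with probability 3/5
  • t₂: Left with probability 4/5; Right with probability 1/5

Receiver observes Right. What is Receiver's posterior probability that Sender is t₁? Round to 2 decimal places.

0.86

P(Right) = (2/3)·(3/5) + (1/3)·(1/5) = 7/15
P(t₁ | Right) = ((2/3)·(3/5)) / (7/15) = (2/5) / (7/15) = 6/7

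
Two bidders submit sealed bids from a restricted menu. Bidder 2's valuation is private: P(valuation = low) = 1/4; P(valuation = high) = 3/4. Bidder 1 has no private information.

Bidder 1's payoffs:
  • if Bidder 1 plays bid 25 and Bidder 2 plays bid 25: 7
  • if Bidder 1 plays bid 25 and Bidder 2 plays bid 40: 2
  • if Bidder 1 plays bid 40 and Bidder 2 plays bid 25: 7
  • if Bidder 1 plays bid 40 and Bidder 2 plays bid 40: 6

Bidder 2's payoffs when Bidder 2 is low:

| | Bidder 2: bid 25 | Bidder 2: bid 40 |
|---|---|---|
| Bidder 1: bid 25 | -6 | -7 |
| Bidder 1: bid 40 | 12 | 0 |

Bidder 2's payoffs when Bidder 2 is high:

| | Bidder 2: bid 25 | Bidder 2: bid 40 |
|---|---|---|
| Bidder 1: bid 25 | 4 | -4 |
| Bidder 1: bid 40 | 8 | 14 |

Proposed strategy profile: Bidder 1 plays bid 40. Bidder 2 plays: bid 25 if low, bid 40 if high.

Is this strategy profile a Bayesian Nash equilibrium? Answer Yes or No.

Bidder 1 plays bid 40: E[bid 40] = 1/4·(7) + 3/4·(6) = 25/4; E[bid 25] = 13/4. Best-responding. ✓
Bidder 2 (valuation low), facing bid 40: bid 25 gives 12, bid 40 gives 0. Proposed bid 25 is best. ✓
Bidder 2 (valuation high), facing bid 40: bid 25 gives 8, bid 40 gives 14. Proposed bid 40 is best. ✓

Yes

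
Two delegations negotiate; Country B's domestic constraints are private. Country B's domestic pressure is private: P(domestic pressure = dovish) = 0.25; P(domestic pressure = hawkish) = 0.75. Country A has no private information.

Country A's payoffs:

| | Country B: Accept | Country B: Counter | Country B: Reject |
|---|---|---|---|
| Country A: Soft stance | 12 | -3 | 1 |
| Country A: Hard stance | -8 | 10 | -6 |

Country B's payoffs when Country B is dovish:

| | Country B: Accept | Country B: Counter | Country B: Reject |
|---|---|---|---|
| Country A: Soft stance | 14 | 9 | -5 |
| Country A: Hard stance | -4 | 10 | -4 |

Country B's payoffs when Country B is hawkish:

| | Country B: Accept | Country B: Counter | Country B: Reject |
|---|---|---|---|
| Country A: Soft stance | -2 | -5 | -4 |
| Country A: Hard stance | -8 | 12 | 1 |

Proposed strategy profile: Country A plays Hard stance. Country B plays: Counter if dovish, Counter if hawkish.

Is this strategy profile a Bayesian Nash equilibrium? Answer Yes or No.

Country A plays Hard stance: E[Hard stance] = 0.25·(10) + 0.75·(10) = 10; E[Soft stance] = -3. Best-responding. ✓
Country B (domestic pressure dovish), facing Hard stance: Accept gives -4, Counter gives 10, Reject gives -4. Proposed Counter is best. ✓
Country B (domestic pressure hawkish), facing Hard stance: Accept gives -8, Counter gives 12, Reject gives 1. Proposed Counter is best. ✓

Yes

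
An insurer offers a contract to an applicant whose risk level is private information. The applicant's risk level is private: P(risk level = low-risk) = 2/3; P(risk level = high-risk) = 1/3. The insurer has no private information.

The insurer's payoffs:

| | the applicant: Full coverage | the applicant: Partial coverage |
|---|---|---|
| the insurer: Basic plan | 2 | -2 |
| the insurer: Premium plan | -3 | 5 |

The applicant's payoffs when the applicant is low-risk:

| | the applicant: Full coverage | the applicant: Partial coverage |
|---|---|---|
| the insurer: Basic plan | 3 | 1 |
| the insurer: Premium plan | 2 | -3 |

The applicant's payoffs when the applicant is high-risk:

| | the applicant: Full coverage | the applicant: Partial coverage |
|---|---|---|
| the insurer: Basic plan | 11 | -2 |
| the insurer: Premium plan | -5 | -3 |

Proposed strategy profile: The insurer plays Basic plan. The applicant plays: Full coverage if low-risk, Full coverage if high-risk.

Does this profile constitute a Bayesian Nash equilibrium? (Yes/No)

The insurer plays Basic plan: E[Basic plan] = 2/3·(2) + 1/3·(2) = 2; E[Premium plan] = -3. Best-responding. ✓
The applicant (risk level low-risk), facing Basic plan: Full coverage gives 3, Partial coverage gives 1. Proposed Full coverage is best. ✓
The applicant (risk level high-risk), facing Basic plan: Full coverage gives 11, Partial coverage gives -2. Proposed Full coverage is best. ✓

Yes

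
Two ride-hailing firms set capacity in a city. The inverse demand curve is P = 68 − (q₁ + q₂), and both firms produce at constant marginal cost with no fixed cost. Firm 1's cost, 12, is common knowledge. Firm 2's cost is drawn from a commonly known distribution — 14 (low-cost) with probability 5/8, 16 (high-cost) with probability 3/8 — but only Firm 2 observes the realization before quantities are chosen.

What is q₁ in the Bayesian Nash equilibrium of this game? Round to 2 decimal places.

Each type of Firm 2 best-responds to q₁; Firm 1 best-responds to the expected q₂ over Firm 2's types.
Firm 2 with cost c maximizes (68 − (q₁+q₂) − c)·q₂, giving q₂(c) = (68 − c − q₁)/2.
E[c₂] = 5/8·14 + 3/8·16 = 14.75
Firm 1's FOC against E[q₂] yields q₁ = (68 − 2·12 + E[c₂])/3 = (68 − 24 + 14.75)/3 = 19.5833.

19.58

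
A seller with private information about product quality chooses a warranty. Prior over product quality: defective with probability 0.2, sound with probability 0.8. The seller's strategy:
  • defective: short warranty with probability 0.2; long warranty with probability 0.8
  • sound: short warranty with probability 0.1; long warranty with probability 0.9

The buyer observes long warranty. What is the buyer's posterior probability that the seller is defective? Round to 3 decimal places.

0.182

Apply Bayes' rule using the sender's strategy as the likelihood.
P(long warranty) = 0.2·0.8 + 0.8·0.9 = 0.88
P(defective | long warranty) = (0.2·0.8) / 0.88 = 0.16 / 0.88 = 0.181818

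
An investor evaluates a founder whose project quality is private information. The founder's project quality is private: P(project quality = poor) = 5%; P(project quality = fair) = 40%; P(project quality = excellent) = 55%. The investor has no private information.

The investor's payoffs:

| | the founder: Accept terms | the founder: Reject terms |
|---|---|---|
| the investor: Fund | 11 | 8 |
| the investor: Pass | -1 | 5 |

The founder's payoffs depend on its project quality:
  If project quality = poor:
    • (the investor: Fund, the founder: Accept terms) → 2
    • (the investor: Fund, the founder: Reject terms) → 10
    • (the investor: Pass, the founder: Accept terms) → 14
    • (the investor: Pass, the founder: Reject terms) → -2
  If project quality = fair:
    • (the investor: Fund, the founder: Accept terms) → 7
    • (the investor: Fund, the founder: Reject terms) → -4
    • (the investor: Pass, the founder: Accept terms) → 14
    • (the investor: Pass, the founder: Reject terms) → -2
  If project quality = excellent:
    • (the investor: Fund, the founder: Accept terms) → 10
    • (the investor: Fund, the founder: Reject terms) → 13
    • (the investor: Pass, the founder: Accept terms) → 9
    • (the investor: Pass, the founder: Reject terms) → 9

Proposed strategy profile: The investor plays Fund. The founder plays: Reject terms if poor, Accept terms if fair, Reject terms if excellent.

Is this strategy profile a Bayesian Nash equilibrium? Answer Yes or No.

The investor plays Fund: E[Fund] = 0.05·(8) + 0.4·(11) + 0.55·(8) = 9.2; E[Pass] = 2.6. Best-responding. ✓
The founder (project quality poor), facing Fund: Accept terms gives 2, Reject terms gives 10. Proposed Reject terms is best. ✓
The founder (project quality fair), facing Fund: Accept terms gives 7, Reject terms gives -4. Proposed Accept terms is best. ✓
The founder (project quality excellent), facing Fund: Accept terms gives 10, Reject terms gives 13. Proposed Reject terms is best. ✓

Yes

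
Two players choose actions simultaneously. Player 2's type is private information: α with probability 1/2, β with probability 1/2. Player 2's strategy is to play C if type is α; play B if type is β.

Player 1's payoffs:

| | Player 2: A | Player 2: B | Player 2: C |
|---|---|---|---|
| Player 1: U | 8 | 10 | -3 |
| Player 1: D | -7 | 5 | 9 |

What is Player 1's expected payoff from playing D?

Take the expectation over Player 2's type, weighting each type's action by its prior probability.
E[D] = 1/2·9 + 1/2·5 = 9/2 + 5/2 = 7

7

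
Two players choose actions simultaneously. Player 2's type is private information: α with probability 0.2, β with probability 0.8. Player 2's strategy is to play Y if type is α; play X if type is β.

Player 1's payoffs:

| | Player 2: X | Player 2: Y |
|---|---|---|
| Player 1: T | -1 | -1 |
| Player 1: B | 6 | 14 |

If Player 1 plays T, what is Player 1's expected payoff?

E[T] = 0.2·(-1) + 0.8·(-1) = (-0.2) + (-0.8) = -1

-1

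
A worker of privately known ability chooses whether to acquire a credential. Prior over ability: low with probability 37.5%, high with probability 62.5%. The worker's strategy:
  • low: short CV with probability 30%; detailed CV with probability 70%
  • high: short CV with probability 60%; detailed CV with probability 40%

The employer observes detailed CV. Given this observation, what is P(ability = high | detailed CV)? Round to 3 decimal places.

0.488

Apply Bayes' rule using the sender's strategy as the likelihood.
P(detailed CV) = 0.375·0.7 + 0.625·0.4 = 0.5125
P(high | detailed CV) = (0.625·0.4) / 0.5125 = 0.25 / 0.5125 = 0.487805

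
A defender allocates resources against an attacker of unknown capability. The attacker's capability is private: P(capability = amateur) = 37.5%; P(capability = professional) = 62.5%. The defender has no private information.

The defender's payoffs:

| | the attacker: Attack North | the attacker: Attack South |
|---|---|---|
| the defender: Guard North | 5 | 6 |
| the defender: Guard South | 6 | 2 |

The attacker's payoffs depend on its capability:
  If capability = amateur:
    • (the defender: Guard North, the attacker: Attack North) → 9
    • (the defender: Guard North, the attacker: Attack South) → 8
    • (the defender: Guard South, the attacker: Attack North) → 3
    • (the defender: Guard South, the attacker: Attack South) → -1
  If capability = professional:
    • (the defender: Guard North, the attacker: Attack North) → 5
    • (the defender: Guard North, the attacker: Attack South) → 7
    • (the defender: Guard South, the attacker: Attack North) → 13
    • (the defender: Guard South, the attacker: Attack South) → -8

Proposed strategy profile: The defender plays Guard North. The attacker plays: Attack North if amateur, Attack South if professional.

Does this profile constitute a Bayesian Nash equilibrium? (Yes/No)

Yes

A profile is a BNE iff every type of every player is best-responding given beliefs about the other side.
The defender plays Guard North: E[Guard North] = 0.375·(5) + 0.625·(6) = 5.625; E[Guard South] = 3.5. Best-responding. ✓
The attacker (capability amateur), facing Guard North: Attack North gives 9, Attack South gives 8. Proposed Attack North is best. ✓
The attacker (capability professional), facing Guard North: Attack North gives 5, Attack South gives 7. Proposed Attack South is best. ✓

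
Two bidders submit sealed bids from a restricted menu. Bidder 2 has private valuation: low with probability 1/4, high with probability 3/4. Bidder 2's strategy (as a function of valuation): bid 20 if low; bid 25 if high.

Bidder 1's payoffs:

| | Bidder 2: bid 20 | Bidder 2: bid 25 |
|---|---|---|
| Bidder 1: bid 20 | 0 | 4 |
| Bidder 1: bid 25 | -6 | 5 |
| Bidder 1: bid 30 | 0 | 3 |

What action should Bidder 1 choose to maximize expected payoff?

E[bid 20] = 1/4·(0) + 3/4·(4) = 3
E[bid 25] = 1/4·(-6) + 3/4·(5) = 9/4
E[bid 30] = 1/4·(0) + 3/4·(3) = 9/4
Best response: bid 20 (3 is the largest).

bid 20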